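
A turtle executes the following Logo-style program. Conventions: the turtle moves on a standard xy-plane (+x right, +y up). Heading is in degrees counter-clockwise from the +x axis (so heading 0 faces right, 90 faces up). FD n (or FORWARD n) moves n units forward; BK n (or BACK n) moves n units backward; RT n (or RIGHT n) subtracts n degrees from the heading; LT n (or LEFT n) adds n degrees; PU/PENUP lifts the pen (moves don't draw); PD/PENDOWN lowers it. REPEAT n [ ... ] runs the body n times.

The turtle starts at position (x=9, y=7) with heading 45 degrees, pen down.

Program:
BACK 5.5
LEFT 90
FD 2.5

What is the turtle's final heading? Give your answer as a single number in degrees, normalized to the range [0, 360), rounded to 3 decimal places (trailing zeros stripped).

Answer: 135

Derivation:
Executing turtle program step by step:
Start: pos=(9,7), heading=45, pen down
BK 5.5: (9,7) -> (5.111,3.111) [heading=45, draw]
LT 90: heading 45 -> 135
FD 2.5: (5.111,3.111) -> (3.343,4.879) [heading=135, draw]
Final: pos=(3.343,4.879), heading=135, 2 segment(s) drawn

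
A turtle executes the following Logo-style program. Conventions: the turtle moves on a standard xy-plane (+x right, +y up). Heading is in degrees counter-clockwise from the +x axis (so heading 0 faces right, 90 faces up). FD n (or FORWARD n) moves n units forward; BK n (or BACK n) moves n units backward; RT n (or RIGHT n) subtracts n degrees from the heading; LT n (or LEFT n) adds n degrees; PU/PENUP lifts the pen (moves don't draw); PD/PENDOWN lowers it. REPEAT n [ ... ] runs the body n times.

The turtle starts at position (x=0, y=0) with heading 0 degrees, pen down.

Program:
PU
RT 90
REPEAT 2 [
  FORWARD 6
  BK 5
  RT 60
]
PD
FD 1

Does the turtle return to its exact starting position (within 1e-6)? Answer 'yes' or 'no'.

Executing turtle program step by step:
Start: pos=(0,0), heading=0, pen down
PU: pen up
RT 90: heading 0 -> 270
REPEAT 2 [
  -- iteration 1/2 --
  FD 6: (0,0) -> (0,-6) [heading=270, move]
  BK 5: (0,-6) -> (0,-1) [heading=270, move]
  RT 60: heading 270 -> 210
  -- iteration 2/2 --
  FD 6: (0,-1) -> (-5.196,-4) [heading=210, move]
  BK 5: (-5.196,-4) -> (-0.866,-1.5) [heading=210, move]
  RT 60: heading 210 -> 150
]
PD: pen down
FD 1: (-0.866,-1.5) -> (-1.732,-1) [heading=150, draw]
Final: pos=(-1.732,-1), heading=150, 1 segment(s) drawn

Start position: (0, 0)
Final position: (-1.732, -1)
Distance = 2; >= 1e-6 -> NOT closed

Answer: no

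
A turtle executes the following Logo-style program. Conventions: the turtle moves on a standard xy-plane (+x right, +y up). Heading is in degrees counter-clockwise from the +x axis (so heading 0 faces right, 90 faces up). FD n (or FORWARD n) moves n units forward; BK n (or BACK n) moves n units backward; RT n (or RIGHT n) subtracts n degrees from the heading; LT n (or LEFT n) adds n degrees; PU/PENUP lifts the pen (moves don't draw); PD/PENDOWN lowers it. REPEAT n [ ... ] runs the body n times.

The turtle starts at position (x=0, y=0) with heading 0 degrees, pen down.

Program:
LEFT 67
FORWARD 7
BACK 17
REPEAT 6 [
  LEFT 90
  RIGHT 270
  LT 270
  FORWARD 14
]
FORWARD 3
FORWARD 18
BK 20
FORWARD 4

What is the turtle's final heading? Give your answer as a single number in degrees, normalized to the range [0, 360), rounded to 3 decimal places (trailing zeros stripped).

Executing turtle program step by step:
Start: pos=(0,0), heading=0, pen down
LT 67: heading 0 -> 67
FD 7: (0,0) -> (2.735,6.444) [heading=67, draw]
BK 17: (2.735,6.444) -> (-3.907,-9.205) [heading=67, draw]
REPEAT 6 [
  -- iteration 1/6 --
  LT 90: heading 67 -> 157
  RT 270: heading 157 -> 247
  LT 270: heading 247 -> 157
  FD 14: (-3.907,-9.205) -> (-16.794,-3.735) [heading=157, draw]
  -- iteration 2/6 --
  LT 90: heading 157 -> 247
  RT 270: heading 247 -> 337
  LT 270: heading 337 -> 247
  FD 14: (-16.794,-3.735) -> (-22.265,-16.622) [heading=247, draw]
  -- iteration 3/6 --
  LT 90: heading 247 -> 337
  RT 270: heading 337 -> 67
  LT 270: heading 67 -> 337
  FD 14: (-22.265,-16.622) -> (-9.378,-22.092) [heading=337, draw]
  -- iteration 4/6 --
  LT 90: heading 337 -> 67
  RT 270: heading 67 -> 157
  LT 270: heading 157 -> 67
  FD 14: (-9.378,-22.092) -> (-3.907,-9.205) [heading=67, draw]
  -- iteration 5/6 --
  LT 90: heading 67 -> 157
  RT 270: heading 157 -> 247
  LT 270: heading 247 -> 157
  FD 14: (-3.907,-9.205) -> (-16.794,-3.735) [heading=157, draw]
  -- iteration 6/6 --
  LT 90: heading 157 -> 247
  RT 270: heading 247 -> 337
  LT 270: heading 337 -> 247
  FD 14: (-16.794,-3.735) -> (-22.265,-16.622) [heading=247, draw]
]
FD 3: (-22.265,-16.622) -> (-23.437,-19.383) [heading=247, draw]
FD 18: (-23.437,-19.383) -> (-30.47,-35.952) [heading=247, draw]
BK 20: (-30.47,-35.952) -> (-22.655,-17.542) [heading=247, draw]
FD 4: (-22.655,-17.542) -> (-24.218,-21.224) [heading=247, draw]
Final: pos=(-24.218,-21.224), heading=247, 12 segment(s) drawn

Answer: 247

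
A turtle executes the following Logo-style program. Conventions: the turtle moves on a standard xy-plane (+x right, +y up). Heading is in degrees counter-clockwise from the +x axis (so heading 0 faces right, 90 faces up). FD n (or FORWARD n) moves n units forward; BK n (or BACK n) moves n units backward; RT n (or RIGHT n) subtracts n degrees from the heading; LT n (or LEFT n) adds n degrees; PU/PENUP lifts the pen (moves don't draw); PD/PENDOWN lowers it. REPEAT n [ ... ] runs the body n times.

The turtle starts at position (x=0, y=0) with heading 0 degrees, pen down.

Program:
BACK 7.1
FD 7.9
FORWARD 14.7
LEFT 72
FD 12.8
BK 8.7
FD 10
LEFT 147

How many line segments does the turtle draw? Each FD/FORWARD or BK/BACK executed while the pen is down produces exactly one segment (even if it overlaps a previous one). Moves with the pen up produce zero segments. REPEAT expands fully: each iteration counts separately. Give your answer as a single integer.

Executing turtle program step by step:
Start: pos=(0,0), heading=0, pen down
BK 7.1: (0,0) -> (-7.1,0) [heading=0, draw]
FD 7.9: (-7.1,0) -> (0.8,0) [heading=0, draw]
FD 14.7: (0.8,0) -> (15.5,0) [heading=0, draw]
LT 72: heading 0 -> 72
FD 12.8: (15.5,0) -> (19.455,12.174) [heading=72, draw]
BK 8.7: (19.455,12.174) -> (16.767,3.899) [heading=72, draw]
FD 10: (16.767,3.899) -> (19.857,13.41) [heading=72, draw]
LT 147: heading 72 -> 219
Final: pos=(19.857,13.41), heading=219, 6 segment(s) drawn
Segments drawn: 6

Answer: 6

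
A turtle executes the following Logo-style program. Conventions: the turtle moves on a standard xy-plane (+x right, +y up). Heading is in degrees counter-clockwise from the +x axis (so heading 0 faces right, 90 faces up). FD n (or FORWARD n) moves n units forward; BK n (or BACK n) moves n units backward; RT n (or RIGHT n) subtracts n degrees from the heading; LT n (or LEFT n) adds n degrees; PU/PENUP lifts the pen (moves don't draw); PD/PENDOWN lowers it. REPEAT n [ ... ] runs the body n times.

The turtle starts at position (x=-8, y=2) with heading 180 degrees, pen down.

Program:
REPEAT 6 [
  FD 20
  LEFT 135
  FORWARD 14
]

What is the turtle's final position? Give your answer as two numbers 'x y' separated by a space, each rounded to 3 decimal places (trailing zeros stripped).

Executing turtle program step by step:
Start: pos=(-8,2), heading=180, pen down
REPEAT 6 [
  -- iteration 1/6 --
  FD 20: (-8,2) -> (-28,2) [heading=180, draw]
  LT 135: heading 180 -> 315
  FD 14: (-28,2) -> (-18.101,-7.899) [heading=315, draw]
  -- iteration 2/6 --
  FD 20: (-18.101,-7.899) -> (-3.958,-22.042) [heading=315, draw]
  LT 135: heading 315 -> 90
  FD 14: (-3.958,-22.042) -> (-3.958,-8.042) [heading=90, draw]
  -- iteration 3/6 --
  FD 20: (-3.958,-8.042) -> (-3.958,11.958) [heading=90, draw]
  LT 135: heading 90 -> 225
  FD 14: (-3.958,11.958) -> (-13.858,2.059) [heading=225, draw]
  -- iteration 4/6 --
  FD 20: (-13.858,2.059) -> (-28,-12.083) [heading=225, draw]
  LT 135: heading 225 -> 0
  FD 14: (-28,-12.083) -> (-14,-12.083) [heading=0, draw]
  -- iteration 5/6 --
  FD 20: (-14,-12.083) -> (6,-12.083) [heading=0, draw]
  LT 135: heading 0 -> 135
  FD 14: (6,-12.083) -> (-3.899,-2.184) [heading=135, draw]
  -- iteration 6/6 --
  FD 20: (-3.899,-2.184) -> (-18.042,11.958) [heading=135, draw]
  LT 135: heading 135 -> 270
  FD 14: (-18.042,11.958) -> (-18.042,-2.042) [heading=270, draw]
]
Final: pos=(-18.042,-2.042), heading=270, 12 segment(s) drawn

Answer: -18.042 -2.042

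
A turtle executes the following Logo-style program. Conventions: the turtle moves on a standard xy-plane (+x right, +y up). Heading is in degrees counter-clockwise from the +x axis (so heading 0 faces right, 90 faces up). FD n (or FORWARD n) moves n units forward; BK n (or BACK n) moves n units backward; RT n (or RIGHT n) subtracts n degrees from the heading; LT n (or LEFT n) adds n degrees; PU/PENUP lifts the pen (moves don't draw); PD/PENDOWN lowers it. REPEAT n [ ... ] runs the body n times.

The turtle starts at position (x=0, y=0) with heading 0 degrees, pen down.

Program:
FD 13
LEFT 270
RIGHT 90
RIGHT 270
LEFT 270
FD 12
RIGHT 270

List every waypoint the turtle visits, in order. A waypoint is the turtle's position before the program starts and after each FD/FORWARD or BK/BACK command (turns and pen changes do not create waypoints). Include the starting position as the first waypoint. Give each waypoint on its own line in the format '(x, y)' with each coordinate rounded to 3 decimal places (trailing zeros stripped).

Executing turtle program step by step:
Start: pos=(0,0), heading=0, pen down
FD 13: (0,0) -> (13,0) [heading=0, draw]
LT 270: heading 0 -> 270
RT 90: heading 270 -> 180
RT 270: heading 180 -> 270
LT 270: heading 270 -> 180
FD 12: (13,0) -> (1,0) [heading=180, draw]
RT 270: heading 180 -> 270
Final: pos=(1,0), heading=270, 2 segment(s) drawn
Waypoints (3 total):
(0, 0)
(13, 0)
(1, 0)

Answer: (0, 0)
(13, 0)
(1, 0)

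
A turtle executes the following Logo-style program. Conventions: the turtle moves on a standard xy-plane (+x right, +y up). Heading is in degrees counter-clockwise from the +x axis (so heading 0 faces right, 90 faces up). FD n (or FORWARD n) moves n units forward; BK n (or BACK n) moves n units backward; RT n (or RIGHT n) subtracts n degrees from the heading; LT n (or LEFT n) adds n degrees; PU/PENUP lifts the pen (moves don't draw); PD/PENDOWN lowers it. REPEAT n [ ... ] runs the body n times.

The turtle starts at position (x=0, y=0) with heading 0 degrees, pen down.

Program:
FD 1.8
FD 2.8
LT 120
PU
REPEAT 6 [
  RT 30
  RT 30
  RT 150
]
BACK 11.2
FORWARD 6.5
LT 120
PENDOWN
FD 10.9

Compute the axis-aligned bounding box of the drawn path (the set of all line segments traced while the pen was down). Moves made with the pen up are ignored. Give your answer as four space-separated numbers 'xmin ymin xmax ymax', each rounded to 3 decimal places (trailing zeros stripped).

Executing turtle program step by step:
Start: pos=(0,0), heading=0, pen down
FD 1.8: (0,0) -> (1.8,0) [heading=0, draw]
FD 2.8: (1.8,0) -> (4.6,0) [heading=0, draw]
LT 120: heading 0 -> 120
PU: pen up
REPEAT 6 [
  -- iteration 1/6 --
  RT 30: heading 120 -> 90
  RT 30: heading 90 -> 60
  RT 150: heading 60 -> 270
  -- iteration 2/6 --
  RT 30: heading 270 -> 240
  RT 30: heading 240 -> 210
  RT 150: heading 210 -> 60
  -- iteration 3/6 --
  RT 30: heading 60 -> 30
  RT 30: heading 30 -> 0
  RT 150: heading 0 -> 210
  -- iteration 4/6 --
  RT 30: heading 210 -> 180
  RT 30: heading 180 -> 150
  RT 150: heading 150 -> 0
  -- iteration 5/6 --
  RT 30: heading 0 -> 330
  RT 30: heading 330 -> 300
  RT 150: heading 300 -> 150
  -- iteration 6/6 --
  RT 30: heading 150 -> 120
  RT 30: heading 120 -> 90
  RT 150: heading 90 -> 300
]
BK 11.2: (4.6,0) -> (-1,9.699) [heading=300, move]
FD 6.5: (-1,9.699) -> (2.25,4.07) [heading=300, move]
LT 120: heading 300 -> 60
PD: pen down
FD 10.9: (2.25,4.07) -> (7.7,13.51) [heading=60, draw]
Final: pos=(7.7,13.51), heading=60, 3 segment(s) drawn

Segment endpoints: x in {0, 1.8, 2.25, 4.6, 7.7}, y in {0, 4.07, 13.51}
xmin=0, ymin=0, xmax=7.7, ymax=13.51

Answer: 0 0 7.7 13.51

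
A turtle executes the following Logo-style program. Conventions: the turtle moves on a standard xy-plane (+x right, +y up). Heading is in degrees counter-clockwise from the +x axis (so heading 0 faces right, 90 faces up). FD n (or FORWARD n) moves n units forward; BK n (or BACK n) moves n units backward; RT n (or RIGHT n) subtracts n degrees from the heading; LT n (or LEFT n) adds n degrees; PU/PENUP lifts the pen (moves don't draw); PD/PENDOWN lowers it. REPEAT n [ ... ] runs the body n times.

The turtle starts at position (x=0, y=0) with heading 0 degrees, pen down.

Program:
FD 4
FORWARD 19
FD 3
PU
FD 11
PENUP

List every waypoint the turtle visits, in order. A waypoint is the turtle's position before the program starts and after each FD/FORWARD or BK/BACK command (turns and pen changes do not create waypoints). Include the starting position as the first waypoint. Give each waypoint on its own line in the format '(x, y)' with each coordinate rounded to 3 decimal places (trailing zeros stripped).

Executing turtle program step by step:
Start: pos=(0,0), heading=0, pen down
FD 4: (0,0) -> (4,0) [heading=0, draw]
FD 19: (4,0) -> (23,0) [heading=0, draw]
FD 3: (23,0) -> (26,0) [heading=0, draw]
PU: pen up
FD 11: (26,0) -> (37,0) [heading=0, move]
PU: pen up
Final: pos=(37,0), heading=0, 3 segment(s) drawn
Waypoints (5 total):
(0, 0)
(4, 0)
(23, 0)
(26, 0)
(37, 0)

Answer: (0, 0)
(4, 0)
(23, 0)
(26, 0)
(37, 0)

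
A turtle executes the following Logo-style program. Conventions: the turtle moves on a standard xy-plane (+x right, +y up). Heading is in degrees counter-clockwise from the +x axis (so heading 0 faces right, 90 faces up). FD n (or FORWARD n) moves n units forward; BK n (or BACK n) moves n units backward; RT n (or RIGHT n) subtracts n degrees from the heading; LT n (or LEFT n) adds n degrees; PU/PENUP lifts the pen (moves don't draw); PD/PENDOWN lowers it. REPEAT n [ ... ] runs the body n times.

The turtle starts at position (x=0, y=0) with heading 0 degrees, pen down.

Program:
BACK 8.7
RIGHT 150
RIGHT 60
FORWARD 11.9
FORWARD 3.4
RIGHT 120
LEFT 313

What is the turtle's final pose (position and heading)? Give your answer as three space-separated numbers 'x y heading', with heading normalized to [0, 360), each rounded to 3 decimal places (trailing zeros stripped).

Executing turtle program step by step:
Start: pos=(0,0), heading=0, pen down
BK 8.7: (0,0) -> (-8.7,0) [heading=0, draw]
RT 150: heading 0 -> 210
RT 60: heading 210 -> 150
FD 11.9: (-8.7,0) -> (-19.006,5.95) [heading=150, draw]
FD 3.4: (-19.006,5.95) -> (-21.95,7.65) [heading=150, draw]
RT 120: heading 150 -> 30
LT 313: heading 30 -> 343
Final: pos=(-21.95,7.65), heading=343, 3 segment(s) drawn

Answer: -21.95 7.65 343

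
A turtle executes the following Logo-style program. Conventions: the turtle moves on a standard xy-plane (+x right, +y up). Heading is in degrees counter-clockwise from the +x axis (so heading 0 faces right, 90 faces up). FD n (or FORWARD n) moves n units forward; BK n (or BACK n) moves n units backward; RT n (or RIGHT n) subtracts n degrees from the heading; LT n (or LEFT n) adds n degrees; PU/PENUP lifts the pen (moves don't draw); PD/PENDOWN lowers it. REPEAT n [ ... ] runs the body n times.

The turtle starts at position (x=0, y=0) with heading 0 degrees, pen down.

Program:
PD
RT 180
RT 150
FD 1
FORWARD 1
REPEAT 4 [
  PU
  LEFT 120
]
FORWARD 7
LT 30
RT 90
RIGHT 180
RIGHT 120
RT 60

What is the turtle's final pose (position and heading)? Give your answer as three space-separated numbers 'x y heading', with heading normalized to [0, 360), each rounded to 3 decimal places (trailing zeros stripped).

Answer: -4.33 4.5 90

Derivation:
Executing turtle program step by step:
Start: pos=(0,0), heading=0, pen down
PD: pen down
RT 180: heading 0 -> 180
RT 150: heading 180 -> 30
FD 1: (0,0) -> (0.866,0.5) [heading=30, draw]
FD 1: (0.866,0.5) -> (1.732,1) [heading=30, draw]
REPEAT 4 [
  -- iteration 1/4 --
  PU: pen up
  LT 120: heading 30 -> 150
  -- iteration 2/4 --
  PU: pen up
  LT 120: heading 150 -> 270
  -- iteration 3/4 --
  PU: pen up
  LT 120: heading 270 -> 30
  -- iteration 4/4 --
  PU: pen up
  LT 120: heading 30 -> 150
]
FD 7: (1.732,1) -> (-4.33,4.5) [heading=150, move]
LT 30: heading 150 -> 180
RT 90: heading 180 -> 90
RT 180: heading 90 -> 270
RT 120: heading 270 -> 150
RT 60: heading 150 -> 90
Final: pos=(-4.33,4.5), heading=90, 2 segment(s) drawn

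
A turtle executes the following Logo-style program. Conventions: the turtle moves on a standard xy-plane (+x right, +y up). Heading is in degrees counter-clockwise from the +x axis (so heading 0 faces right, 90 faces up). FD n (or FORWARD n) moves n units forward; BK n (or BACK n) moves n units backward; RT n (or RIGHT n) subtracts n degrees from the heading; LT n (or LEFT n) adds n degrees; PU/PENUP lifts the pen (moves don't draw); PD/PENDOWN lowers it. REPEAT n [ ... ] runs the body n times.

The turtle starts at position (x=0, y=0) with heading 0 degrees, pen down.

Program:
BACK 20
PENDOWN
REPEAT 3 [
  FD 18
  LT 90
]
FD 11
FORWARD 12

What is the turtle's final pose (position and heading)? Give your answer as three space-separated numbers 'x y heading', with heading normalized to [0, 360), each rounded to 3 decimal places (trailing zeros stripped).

Executing turtle program step by step:
Start: pos=(0,0), heading=0, pen down
BK 20: (0,0) -> (-20,0) [heading=0, draw]
PD: pen down
REPEAT 3 [
  -- iteration 1/3 --
  FD 18: (-20,0) -> (-2,0) [heading=0, draw]
  LT 90: heading 0 -> 90
  -- iteration 2/3 --
  FD 18: (-2,0) -> (-2,18) [heading=90, draw]
  LT 90: heading 90 -> 180
  -- iteration 3/3 --
  FD 18: (-2,18) -> (-20,18) [heading=180, draw]
  LT 90: heading 180 -> 270
]
FD 11: (-20,18) -> (-20,7) [heading=270, draw]
FD 12: (-20,7) -> (-20,-5) [heading=270, draw]
Final: pos=(-20,-5), heading=270, 6 segment(s) drawn

Answer: -20 -5 270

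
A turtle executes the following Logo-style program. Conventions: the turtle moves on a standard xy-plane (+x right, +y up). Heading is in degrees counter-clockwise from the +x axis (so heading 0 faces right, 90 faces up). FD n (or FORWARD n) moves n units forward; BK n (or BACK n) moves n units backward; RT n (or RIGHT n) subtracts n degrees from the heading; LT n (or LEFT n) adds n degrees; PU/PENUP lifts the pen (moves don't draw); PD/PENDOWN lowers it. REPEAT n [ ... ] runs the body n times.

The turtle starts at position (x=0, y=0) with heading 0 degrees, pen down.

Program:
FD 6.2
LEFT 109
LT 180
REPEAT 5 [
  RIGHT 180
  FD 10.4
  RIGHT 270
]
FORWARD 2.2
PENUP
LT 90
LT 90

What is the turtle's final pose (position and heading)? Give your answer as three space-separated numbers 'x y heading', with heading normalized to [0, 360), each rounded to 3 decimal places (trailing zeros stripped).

Executing turtle program step by step:
Start: pos=(0,0), heading=0, pen down
FD 6.2: (0,0) -> (6.2,0) [heading=0, draw]
LT 109: heading 0 -> 109
LT 180: heading 109 -> 289
REPEAT 5 [
  -- iteration 1/5 --
  RT 180: heading 289 -> 109
  FD 10.4: (6.2,0) -> (2.814,9.833) [heading=109, draw]
  RT 270: heading 109 -> 199
  -- iteration 2/5 --
  RT 180: heading 199 -> 19
  FD 10.4: (2.814,9.833) -> (12.647,13.219) [heading=19, draw]
  RT 270: heading 19 -> 109
  -- iteration 3/5 --
  RT 180: heading 109 -> 289
  FD 10.4: (12.647,13.219) -> (16.033,3.386) [heading=289, draw]
  RT 270: heading 289 -> 19
  -- iteration 4/5 --
  RT 180: heading 19 -> 199
  FD 10.4: (16.033,3.386) -> (6.2,0) [heading=199, draw]
  RT 270: heading 199 -> 289
  -- iteration 5/5 --
  RT 180: heading 289 -> 109
  FD 10.4: (6.2,0) -> (2.814,9.833) [heading=109, draw]
  RT 270: heading 109 -> 199
]
FD 2.2: (2.814,9.833) -> (0.734,9.117) [heading=199, draw]
PU: pen up
LT 90: heading 199 -> 289
LT 90: heading 289 -> 19
Final: pos=(0.734,9.117), heading=19, 7 segment(s) drawn

Answer: 0.734 9.117 19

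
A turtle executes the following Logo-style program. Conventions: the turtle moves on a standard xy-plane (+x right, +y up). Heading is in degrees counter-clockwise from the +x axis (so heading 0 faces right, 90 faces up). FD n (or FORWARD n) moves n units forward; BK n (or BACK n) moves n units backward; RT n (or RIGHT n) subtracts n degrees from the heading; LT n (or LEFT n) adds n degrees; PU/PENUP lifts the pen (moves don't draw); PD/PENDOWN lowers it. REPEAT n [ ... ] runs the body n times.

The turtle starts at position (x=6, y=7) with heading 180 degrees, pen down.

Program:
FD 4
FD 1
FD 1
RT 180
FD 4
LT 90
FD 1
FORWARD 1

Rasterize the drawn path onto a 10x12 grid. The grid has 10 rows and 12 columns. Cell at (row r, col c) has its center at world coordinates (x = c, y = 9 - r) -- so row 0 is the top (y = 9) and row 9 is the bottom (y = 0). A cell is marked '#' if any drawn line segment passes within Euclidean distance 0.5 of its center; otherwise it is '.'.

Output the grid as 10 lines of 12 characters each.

Answer: ....#.......
....#.......
#######.....
............
............
............
............
............
............
............

Derivation:
Segment 0: (6,7) -> (2,7)
Segment 1: (2,7) -> (1,7)
Segment 2: (1,7) -> (0,7)
Segment 3: (0,7) -> (4,7)
Segment 4: (4,7) -> (4,8)
Segment 5: (4,8) -> (4,9)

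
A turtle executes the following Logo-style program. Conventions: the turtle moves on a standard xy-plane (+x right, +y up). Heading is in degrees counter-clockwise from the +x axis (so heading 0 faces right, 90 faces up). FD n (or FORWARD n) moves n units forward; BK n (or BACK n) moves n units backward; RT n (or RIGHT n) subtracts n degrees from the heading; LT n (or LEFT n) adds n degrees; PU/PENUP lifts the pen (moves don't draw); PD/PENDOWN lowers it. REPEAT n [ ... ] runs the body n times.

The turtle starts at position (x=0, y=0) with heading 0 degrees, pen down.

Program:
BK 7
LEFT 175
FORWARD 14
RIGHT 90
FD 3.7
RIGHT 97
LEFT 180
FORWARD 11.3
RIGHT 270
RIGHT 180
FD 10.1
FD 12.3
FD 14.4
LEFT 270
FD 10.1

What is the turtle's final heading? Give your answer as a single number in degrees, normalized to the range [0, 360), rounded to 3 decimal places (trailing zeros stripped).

Executing turtle program step by step:
Start: pos=(0,0), heading=0, pen down
BK 7: (0,0) -> (-7,0) [heading=0, draw]
LT 175: heading 0 -> 175
FD 14: (-7,0) -> (-20.947,1.22) [heading=175, draw]
RT 90: heading 175 -> 85
FD 3.7: (-20.947,1.22) -> (-20.624,4.906) [heading=85, draw]
RT 97: heading 85 -> 348
LT 180: heading 348 -> 168
FD 11.3: (-20.624,4.906) -> (-31.677,7.256) [heading=168, draw]
RT 270: heading 168 -> 258
RT 180: heading 258 -> 78
FD 10.1: (-31.677,7.256) -> (-29.577,17.135) [heading=78, draw]
FD 12.3: (-29.577,17.135) -> (-27.02,29.166) [heading=78, draw]
FD 14.4: (-27.02,29.166) -> (-24.026,43.251) [heading=78, draw]
LT 270: heading 78 -> 348
FD 10.1: (-24.026,43.251) -> (-14.147,41.151) [heading=348, draw]
Final: pos=(-14.147,41.151), heading=348, 8 segment(s) drawn

Answer: 348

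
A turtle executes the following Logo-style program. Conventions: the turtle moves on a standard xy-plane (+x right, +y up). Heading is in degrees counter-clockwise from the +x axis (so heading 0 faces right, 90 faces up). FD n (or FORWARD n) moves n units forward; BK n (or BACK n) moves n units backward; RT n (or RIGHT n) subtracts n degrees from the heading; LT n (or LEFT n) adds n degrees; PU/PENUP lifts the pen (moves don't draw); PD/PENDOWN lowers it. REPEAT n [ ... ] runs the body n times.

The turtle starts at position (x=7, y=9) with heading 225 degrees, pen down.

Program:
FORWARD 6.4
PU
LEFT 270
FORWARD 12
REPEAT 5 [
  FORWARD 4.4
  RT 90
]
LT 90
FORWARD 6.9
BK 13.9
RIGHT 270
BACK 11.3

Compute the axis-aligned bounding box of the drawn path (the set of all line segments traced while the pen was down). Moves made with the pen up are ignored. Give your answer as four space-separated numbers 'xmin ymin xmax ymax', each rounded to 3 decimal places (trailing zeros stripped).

Answer: 2.475 4.475 7 9

Derivation:
Executing turtle program step by step:
Start: pos=(7,9), heading=225, pen down
FD 6.4: (7,9) -> (2.475,4.475) [heading=225, draw]
PU: pen up
LT 270: heading 225 -> 135
FD 12: (2.475,4.475) -> (-6.011,12.96) [heading=135, move]
REPEAT 5 [
  -- iteration 1/5 --
  FD 4.4: (-6.011,12.96) -> (-9.122,16.071) [heading=135, move]
  RT 90: heading 135 -> 45
  -- iteration 2/5 --
  FD 4.4: (-9.122,16.071) -> (-6.011,19.182) [heading=45, move]
  RT 90: heading 45 -> 315
  -- iteration 3/5 --
  FD 4.4: (-6.011,19.182) -> (-2.899,16.071) [heading=315, move]
  RT 90: heading 315 -> 225
  -- iteration 4/5 --
  FD 4.4: (-2.899,16.071) -> (-6.011,12.96) [heading=225, move]
  RT 90: heading 225 -> 135
  -- iteration 5/5 --
  FD 4.4: (-6.011,12.96) -> (-9.122,16.071) [heading=135, move]
  RT 90: heading 135 -> 45
]
LT 90: heading 45 -> 135
FD 6.9: (-9.122,16.071) -> (-14.001,20.95) [heading=135, move]
BK 13.9: (-14.001,20.95) -> (-4.172,11.121) [heading=135, move]
RT 270: heading 135 -> 225
BK 11.3: (-4.172,11.121) -> (3.818,19.112) [heading=225, move]
Final: pos=(3.818,19.112), heading=225, 1 segment(s) drawn

Segment endpoints: x in {2.475, 7}, y in {4.475, 9}
xmin=2.475, ymin=4.475, xmax=7, ymax=9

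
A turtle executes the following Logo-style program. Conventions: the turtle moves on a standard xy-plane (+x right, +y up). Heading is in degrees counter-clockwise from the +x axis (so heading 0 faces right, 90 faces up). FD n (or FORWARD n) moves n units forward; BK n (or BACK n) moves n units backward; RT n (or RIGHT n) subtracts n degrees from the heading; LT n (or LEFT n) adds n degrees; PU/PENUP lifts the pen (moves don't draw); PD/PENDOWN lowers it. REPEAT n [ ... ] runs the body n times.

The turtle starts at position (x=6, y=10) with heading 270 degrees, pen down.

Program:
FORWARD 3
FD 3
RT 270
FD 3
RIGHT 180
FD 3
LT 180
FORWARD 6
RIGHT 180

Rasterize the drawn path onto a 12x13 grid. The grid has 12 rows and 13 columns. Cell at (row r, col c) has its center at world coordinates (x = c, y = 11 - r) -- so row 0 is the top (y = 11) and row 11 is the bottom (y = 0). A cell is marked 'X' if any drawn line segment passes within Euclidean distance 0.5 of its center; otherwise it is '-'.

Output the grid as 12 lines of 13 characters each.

Answer: -------------
------X------
------X------
------X------
------X------
------X------
------X------
------XXXXXXX
-------------
-------------
-------------
-------------

Derivation:
Segment 0: (6,10) -> (6,7)
Segment 1: (6,7) -> (6,4)
Segment 2: (6,4) -> (9,4)
Segment 3: (9,4) -> (6,4)
Segment 4: (6,4) -> (12,4)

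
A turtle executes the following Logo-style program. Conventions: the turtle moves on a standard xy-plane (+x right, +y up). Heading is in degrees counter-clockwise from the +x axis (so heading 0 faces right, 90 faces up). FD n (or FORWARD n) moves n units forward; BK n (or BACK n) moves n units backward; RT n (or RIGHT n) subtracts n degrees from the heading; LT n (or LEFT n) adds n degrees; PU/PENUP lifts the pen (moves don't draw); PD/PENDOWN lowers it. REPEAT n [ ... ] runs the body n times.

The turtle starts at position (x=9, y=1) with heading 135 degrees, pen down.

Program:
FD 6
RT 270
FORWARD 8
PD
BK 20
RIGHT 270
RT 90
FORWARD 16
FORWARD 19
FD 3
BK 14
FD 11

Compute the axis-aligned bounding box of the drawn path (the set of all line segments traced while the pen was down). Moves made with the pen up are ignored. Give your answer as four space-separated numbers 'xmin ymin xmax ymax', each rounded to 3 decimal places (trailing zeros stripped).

Executing turtle program step by step:
Start: pos=(9,1), heading=135, pen down
FD 6: (9,1) -> (4.757,5.243) [heading=135, draw]
RT 270: heading 135 -> 225
FD 8: (4.757,5.243) -> (-0.899,-0.414) [heading=225, draw]
PD: pen down
BK 20: (-0.899,-0.414) -> (13.243,13.728) [heading=225, draw]
RT 270: heading 225 -> 315
RT 90: heading 315 -> 225
FD 16: (13.243,13.728) -> (1.929,2.414) [heading=225, draw]
FD 19: (1.929,2.414) -> (-11.506,-11.021) [heading=225, draw]
FD 3: (-11.506,-11.021) -> (-13.627,-13.142) [heading=225, draw]
BK 14: (-13.627,-13.142) -> (-3.728,-3.243) [heading=225, draw]
FD 11: (-3.728,-3.243) -> (-11.506,-11.021) [heading=225, draw]
Final: pos=(-11.506,-11.021), heading=225, 8 segment(s) drawn

Segment endpoints: x in {-13.627, -11.506, -3.728, -0.899, 1.929, 4.757, 9, 13.243}, y in {-13.142, -11.021, -3.243, -0.414, 1, 2.414, 5.243, 13.728}
xmin=-13.627, ymin=-13.142, xmax=13.243, ymax=13.728

Answer: -13.627 -13.142 13.243 13.728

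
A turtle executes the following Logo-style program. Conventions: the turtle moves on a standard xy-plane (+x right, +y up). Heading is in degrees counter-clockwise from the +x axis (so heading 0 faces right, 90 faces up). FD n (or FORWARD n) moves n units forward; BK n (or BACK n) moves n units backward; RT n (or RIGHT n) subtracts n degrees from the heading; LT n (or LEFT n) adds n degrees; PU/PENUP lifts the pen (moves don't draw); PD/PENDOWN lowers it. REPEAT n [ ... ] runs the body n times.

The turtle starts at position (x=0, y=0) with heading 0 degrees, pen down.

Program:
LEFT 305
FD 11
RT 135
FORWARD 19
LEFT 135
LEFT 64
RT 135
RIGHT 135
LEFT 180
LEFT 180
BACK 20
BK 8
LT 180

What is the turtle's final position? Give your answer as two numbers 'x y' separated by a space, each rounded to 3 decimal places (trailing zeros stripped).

Executing turtle program step by step:
Start: pos=(0,0), heading=0, pen down
LT 305: heading 0 -> 305
FD 11: (0,0) -> (6.309,-9.011) [heading=305, draw]
RT 135: heading 305 -> 170
FD 19: (6.309,-9.011) -> (-12.402,-5.711) [heading=170, draw]
LT 135: heading 170 -> 305
LT 64: heading 305 -> 9
RT 135: heading 9 -> 234
RT 135: heading 234 -> 99
LT 180: heading 99 -> 279
LT 180: heading 279 -> 99
BK 20: (-12.402,-5.711) -> (-9.273,-25.465) [heading=99, draw]
BK 8: (-9.273,-25.465) -> (-8.022,-33.367) [heading=99, draw]
LT 180: heading 99 -> 279
Final: pos=(-8.022,-33.367), heading=279, 4 segment(s) drawn

Answer: -8.022 -33.367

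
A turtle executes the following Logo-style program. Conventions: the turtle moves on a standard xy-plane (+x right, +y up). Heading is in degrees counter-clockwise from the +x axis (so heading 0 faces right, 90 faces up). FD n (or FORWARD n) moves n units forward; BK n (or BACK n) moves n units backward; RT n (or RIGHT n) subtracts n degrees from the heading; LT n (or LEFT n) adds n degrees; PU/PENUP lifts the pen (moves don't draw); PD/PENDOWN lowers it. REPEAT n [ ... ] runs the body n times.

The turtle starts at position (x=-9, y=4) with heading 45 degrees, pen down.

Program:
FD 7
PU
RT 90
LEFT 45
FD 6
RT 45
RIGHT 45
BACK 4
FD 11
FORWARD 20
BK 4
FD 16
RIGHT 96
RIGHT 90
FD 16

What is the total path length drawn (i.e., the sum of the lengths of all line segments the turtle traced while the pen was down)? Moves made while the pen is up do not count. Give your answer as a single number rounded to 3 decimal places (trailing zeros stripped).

Answer: 7

Derivation:
Executing turtle program step by step:
Start: pos=(-9,4), heading=45, pen down
FD 7: (-9,4) -> (-4.05,8.95) [heading=45, draw]
PU: pen up
RT 90: heading 45 -> 315
LT 45: heading 315 -> 0
FD 6: (-4.05,8.95) -> (1.95,8.95) [heading=0, move]
RT 45: heading 0 -> 315
RT 45: heading 315 -> 270
BK 4: (1.95,8.95) -> (1.95,12.95) [heading=270, move]
FD 11: (1.95,12.95) -> (1.95,1.95) [heading=270, move]
FD 20: (1.95,1.95) -> (1.95,-18.05) [heading=270, move]
BK 4: (1.95,-18.05) -> (1.95,-14.05) [heading=270, move]
FD 16: (1.95,-14.05) -> (1.95,-30.05) [heading=270, move]
RT 96: heading 270 -> 174
RT 90: heading 174 -> 84
FD 16: (1.95,-30.05) -> (3.622,-14.138) [heading=84, move]
Final: pos=(3.622,-14.138), heading=84, 1 segment(s) drawn

Segment lengths:
  seg 1: (-9,4) -> (-4.05,8.95), length = 7
Total = 7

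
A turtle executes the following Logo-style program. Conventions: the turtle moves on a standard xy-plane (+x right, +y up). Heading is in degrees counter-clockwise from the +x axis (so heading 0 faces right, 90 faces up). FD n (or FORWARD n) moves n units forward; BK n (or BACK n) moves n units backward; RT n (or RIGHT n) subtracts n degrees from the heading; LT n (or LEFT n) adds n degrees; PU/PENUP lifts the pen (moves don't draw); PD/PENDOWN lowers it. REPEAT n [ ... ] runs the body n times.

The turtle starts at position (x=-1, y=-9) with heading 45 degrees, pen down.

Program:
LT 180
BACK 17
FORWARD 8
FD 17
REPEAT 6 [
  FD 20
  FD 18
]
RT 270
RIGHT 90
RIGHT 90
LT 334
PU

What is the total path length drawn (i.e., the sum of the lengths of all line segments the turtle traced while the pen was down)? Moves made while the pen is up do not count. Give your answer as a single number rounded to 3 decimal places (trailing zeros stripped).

Answer: 270

Derivation:
Executing turtle program step by step:
Start: pos=(-1,-9), heading=45, pen down
LT 180: heading 45 -> 225
BK 17: (-1,-9) -> (11.021,3.021) [heading=225, draw]
FD 8: (11.021,3.021) -> (5.364,-2.636) [heading=225, draw]
FD 17: (5.364,-2.636) -> (-6.657,-14.657) [heading=225, draw]
REPEAT 6 [
  -- iteration 1/6 --
  FD 20: (-6.657,-14.657) -> (-20.799,-28.799) [heading=225, draw]
  FD 18: (-20.799,-28.799) -> (-33.527,-41.527) [heading=225, draw]
  -- iteration 2/6 --
  FD 20: (-33.527,-41.527) -> (-47.669,-55.669) [heading=225, draw]
  FD 18: (-47.669,-55.669) -> (-60.397,-68.397) [heading=225, draw]
  -- iteration 3/6 --
  FD 20: (-60.397,-68.397) -> (-74.539,-82.539) [heading=225, draw]
  FD 18: (-74.539,-82.539) -> (-87.267,-95.267) [heading=225, draw]
  -- iteration 4/6 --
  FD 20: (-87.267,-95.267) -> (-101.409,-109.409) [heading=225, draw]
  FD 18: (-101.409,-109.409) -> (-114.137,-122.137) [heading=225, draw]
  -- iteration 5/6 --
  FD 20: (-114.137,-122.137) -> (-128.279,-136.279) [heading=225, draw]
  FD 18: (-128.279,-136.279) -> (-141.007,-149.007) [heading=225, draw]
  -- iteration 6/6 --
  FD 20: (-141.007,-149.007) -> (-155.149,-163.149) [heading=225, draw]
  FD 18: (-155.149,-163.149) -> (-167.877,-175.877) [heading=225, draw]
]
RT 270: heading 225 -> 315
RT 90: heading 315 -> 225
RT 90: heading 225 -> 135
LT 334: heading 135 -> 109
PU: pen up
Final: pos=(-167.877,-175.877), heading=109, 15 segment(s) drawn

Segment lengths:
  seg 1: (-1,-9) -> (11.021,3.021), length = 17
  seg 2: (11.021,3.021) -> (5.364,-2.636), length = 8
  seg 3: (5.364,-2.636) -> (-6.657,-14.657), length = 17
  seg 4: (-6.657,-14.657) -> (-20.799,-28.799), length = 20
  seg 5: (-20.799,-28.799) -> (-33.527,-41.527), length = 18
  seg 6: (-33.527,-41.527) -> (-47.669,-55.669), length = 20
  seg 7: (-47.669,-55.669) -> (-60.397,-68.397), length = 18
  seg 8: (-60.397,-68.397) -> (-74.539,-82.539), length = 20
  seg 9: (-74.539,-82.539) -> (-87.267,-95.267), length = 18
  seg 10: (-87.267,-95.267) -> (-101.409,-109.409), length = 20
  seg 11: (-101.409,-109.409) -> (-114.137,-122.137), length = 18
  seg 12: (-114.137,-122.137) -> (-128.279,-136.279), length = 20
  seg 13: (-128.279,-136.279) -> (-141.007,-149.007), length = 18
  seg 14: (-141.007,-149.007) -> (-155.149,-163.149), length = 20
  seg 15: (-155.149,-163.149) -> (-167.877,-175.877), length = 18
Total = 270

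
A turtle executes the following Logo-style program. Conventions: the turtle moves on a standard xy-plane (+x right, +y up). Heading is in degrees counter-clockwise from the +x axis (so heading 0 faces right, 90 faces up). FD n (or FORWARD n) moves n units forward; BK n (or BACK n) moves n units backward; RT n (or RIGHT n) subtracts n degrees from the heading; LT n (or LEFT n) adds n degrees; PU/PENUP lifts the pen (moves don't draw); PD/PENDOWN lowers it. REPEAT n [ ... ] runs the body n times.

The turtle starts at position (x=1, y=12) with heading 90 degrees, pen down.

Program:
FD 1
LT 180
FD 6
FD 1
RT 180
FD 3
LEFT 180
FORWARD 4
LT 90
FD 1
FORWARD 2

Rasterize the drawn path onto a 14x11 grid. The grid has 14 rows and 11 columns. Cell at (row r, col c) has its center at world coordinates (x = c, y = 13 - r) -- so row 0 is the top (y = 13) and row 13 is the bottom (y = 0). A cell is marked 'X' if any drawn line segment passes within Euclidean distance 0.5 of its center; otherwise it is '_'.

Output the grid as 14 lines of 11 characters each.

Segment 0: (1,12) -> (1,13)
Segment 1: (1,13) -> (1,7)
Segment 2: (1,7) -> (1,6)
Segment 3: (1,6) -> (1,9)
Segment 4: (1,9) -> (1,5)
Segment 5: (1,5) -> (2,5)
Segment 6: (2,5) -> (4,5)

Answer: _X_________
_X_________
_X_________
_X_________
_X_________
_X_________
_X_________
_X_________
_XXXX______
___________
___________
___________
___________
___________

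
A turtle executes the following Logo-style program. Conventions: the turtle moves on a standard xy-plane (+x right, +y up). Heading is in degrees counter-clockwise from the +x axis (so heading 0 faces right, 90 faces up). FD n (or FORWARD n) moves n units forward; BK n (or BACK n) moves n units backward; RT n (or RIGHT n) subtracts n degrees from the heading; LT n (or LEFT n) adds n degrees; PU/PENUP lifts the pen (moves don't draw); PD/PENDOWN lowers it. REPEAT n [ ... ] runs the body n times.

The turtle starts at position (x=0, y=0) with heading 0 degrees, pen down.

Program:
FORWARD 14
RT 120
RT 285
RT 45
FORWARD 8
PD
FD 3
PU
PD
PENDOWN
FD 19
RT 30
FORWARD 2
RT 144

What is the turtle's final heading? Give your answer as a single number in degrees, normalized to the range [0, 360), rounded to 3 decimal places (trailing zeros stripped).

Answer: 96

Derivation:
Executing turtle program step by step:
Start: pos=(0,0), heading=0, pen down
FD 14: (0,0) -> (14,0) [heading=0, draw]
RT 120: heading 0 -> 240
RT 285: heading 240 -> 315
RT 45: heading 315 -> 270
FD 8: (14,0) -> (14,-8) [heading=270, draw]
PD: pen down
FD 3: (14,-8) -> (14,-11) [heading=270, draw]
PU: pen up
PD: pen down
PD: pen down
FD 19: (14,-11) -> (14,-30) [heading=270, draw]
RT 30: heading 270 -> 240
FD 2: (14,-30) -> (13,-31.732) [heading=240, draw]
RT 144: heading 240 -> 96
Final: pos=(13,-31.732), heading=96, 5 segment(s) drawn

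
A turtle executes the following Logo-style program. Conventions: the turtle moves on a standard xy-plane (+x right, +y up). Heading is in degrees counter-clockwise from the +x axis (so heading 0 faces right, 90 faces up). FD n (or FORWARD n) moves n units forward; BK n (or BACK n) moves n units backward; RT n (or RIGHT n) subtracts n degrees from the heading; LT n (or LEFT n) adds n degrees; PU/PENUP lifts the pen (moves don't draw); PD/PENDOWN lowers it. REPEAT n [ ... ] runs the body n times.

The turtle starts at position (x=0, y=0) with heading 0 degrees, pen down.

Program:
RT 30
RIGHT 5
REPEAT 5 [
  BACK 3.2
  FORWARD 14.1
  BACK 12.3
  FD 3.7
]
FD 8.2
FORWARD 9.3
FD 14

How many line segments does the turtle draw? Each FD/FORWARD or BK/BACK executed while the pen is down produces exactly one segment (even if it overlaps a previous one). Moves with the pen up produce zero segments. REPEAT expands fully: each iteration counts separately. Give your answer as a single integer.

Executing turtle program step by step:
Start: pos=(0,0), heading=0, pen down
RT 30: heading 0 -> 330
RT 5: heading 330 -> 325
REPEAT 5 [
  -- iteration 1/5 --
  BK 3.2: (0,0) -> (-2.621,1.835) [heading=325, draw]
  FD 14.1: (-2.621,1.835) -> (8.929,-6.252) [heading=325, draw]
  BK 12.3: (8.929,-6.252) -> (-1.147,0.803) [heading=325, draw]
  FD 3.7: (-1.147,0.803) -> (1.884,-1.319) [heading=325, draw]
  -- iteration 2/5 --
  BK 3.2: (1.884,-1.319) -> (-0.737,0.516) [heading=325, draw]
  FD 14.1: (-0.737,0.516) -> (10.813,-7.571) [heading=325, draw]
  BK 12.3: (10.813,-7.571) -> (0.737,-0.516) [heading=325, draw]
  FD 3.7: (0.737,-0.516) -> (3.768,-2.638) [heading=325, draw]
  -- iteration 3/5 --
  BK 3.2: (3.768,-2.638) -> (1.147,-0.803) [heading=325, draw]
  FD 14.1: (1.147,-0.803) -> (12.697,-8.89) [heading=325, draw]
  BK 12.3: (12.697,-8.89) -> (2.621,-1.835) [heading=325, draw]
  FD 3.7: (2.621,-1.835) -> (5.652,-3.958) [heading=325, draw]
  -- iteration 4/5 --
  BK 3.2: (5.652,-3.958) -> (3.031,-2.122) [heading=325, draw]
  FD 14.1: (3.031,-2.122) -> (14.581,-10.21) [heading=325, draw]
  BK 12.3: (14.581,-10.21) -> (4.505,-3.155) [heading=325, draw]
  FD 3.7: (4.505,-3.155) -> (7.536,-5.277) [heading=325, draw]
  -- iteration 5/5 --
  BK 3.2: (7.536,-5.277) -> (4.915,-3.441) [heading=325, draw]
  FD 14.1: (4.915,-3.441) -> (16.465,-11.529) [heading=325, draw]
  BK 12.3: (16.465,-11.529) -> (6.389,-4.474) [heading=325, draw]
  FD 3.7: (6.389,-4.474) -> (9.42,-6.596) [heading=325, draw]
]
FD 8.2: (9.42,-6.596) -> (16.137,-11.299) [heading=325, draw]
FD 9.3: (16.137,-11.299) -> (23.755,-16.634) [heading=325, draw]
FD 14: (23.755,-16.634) -> (35.224,-24.664) [heading=325, draw]
Final: pos=(35.224,-24.664), heading=325, 23 segment(s) drawn
Segments drawn: 23

Answer: 23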